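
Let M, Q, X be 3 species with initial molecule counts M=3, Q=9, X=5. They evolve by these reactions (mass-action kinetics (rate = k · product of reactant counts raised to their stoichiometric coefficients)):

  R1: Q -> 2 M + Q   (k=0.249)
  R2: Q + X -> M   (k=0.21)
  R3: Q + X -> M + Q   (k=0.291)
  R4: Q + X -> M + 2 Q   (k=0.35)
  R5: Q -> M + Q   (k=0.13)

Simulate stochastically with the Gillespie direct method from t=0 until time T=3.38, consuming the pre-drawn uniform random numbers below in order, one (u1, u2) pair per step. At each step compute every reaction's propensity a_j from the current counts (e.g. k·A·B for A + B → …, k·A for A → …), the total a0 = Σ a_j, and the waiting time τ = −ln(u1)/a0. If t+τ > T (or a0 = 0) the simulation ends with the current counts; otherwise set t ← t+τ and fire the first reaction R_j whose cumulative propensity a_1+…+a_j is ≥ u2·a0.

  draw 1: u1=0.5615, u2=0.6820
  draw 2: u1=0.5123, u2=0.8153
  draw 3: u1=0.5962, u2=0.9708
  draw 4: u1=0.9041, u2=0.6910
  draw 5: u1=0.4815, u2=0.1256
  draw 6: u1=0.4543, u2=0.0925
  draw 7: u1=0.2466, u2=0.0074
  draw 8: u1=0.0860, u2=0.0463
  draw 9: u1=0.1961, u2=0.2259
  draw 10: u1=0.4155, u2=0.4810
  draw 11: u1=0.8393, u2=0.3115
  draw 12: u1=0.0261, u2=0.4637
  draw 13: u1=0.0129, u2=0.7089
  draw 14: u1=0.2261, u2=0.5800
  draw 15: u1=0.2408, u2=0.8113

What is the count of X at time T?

t=0.000: M=3 Q=9 X=5
Draw 1: a1=2.241, a2=9.450, a3=13.095, a4=15.750, a5=1.170, a0=41.706; τ=−ln(0.5615)/41.706=0.014 → t=0.014; u2·a0=0.6820·41.706=28.443; a1+…+a3=24.786 < 28.443 ≤ a1+…+a4=40.536 → R4 fires; M=4 Q=10 X=4
Draw 2: a1=2.490, a2=8.400, a3=11.640, a4=14.000, a5=1.300, a0=37.830; τ=−ln(0.5123)/37.830=0.018 → t=0.032; u2·a0=0.8153·37.830=30.843; a1+…+a3=22.530 < 30.843 ≤ a1+…+a4=36.530 → R4 fires; M=5 Q=11 X=3
Draw 3: a1=2.739, a2=6.930, a3=9.603, a4=11.550, a5=1.430, a0=32.252; τ=−ln(0.5962)/32.252=0.016 → t=0.048; u2·a0=0.9708·32.252=31.310; a1+…+a4=30.822 < 31.310 ≤ a1+…+a5=32.252 → R5 fires; M=6 Q=11 X=3
Draw 4: a1=2.739, a2=6.930, a3=9.603, a4=11.550, a5=1.430, a0=32.252; τ=−ln(0.9041)/32.252=0.003 → t=0.051; u2·a0=0.6910·32.252=22.286; a1+…+a3=19.272 < 22.286 ≤ a1+…+a4=30.822 → R4 fires; M=7 Q=12 X=2
Draw 5: a1=2.988, a2=5.040, a3=6.984, a4=8.400, a5=1.560, a0=24.972; τ=−ln(0.4815)/24.972=0.029 → t=0.080; u2·a0=0.1256·24.972=3.136; a1=2.988 < 3.136 ≤ a1+a2=8.028 → R2 fires; M=8 Q=11 X=1
Draw 6: a1=2.739, a2=2.310, a3=3.201, a4=3.850, a5=1.430, a0=13.530; τ=−ln(0.4543)/13.530=0.058 → t=0.138; u2·a0=0.0925·13.530=1.252 ≤ a1=2.739 → R1 fires; M=10 Q=11 X=1
Draw 7: a1=2.739, a2=2.310, a3=3.201, a4=3.850, a5=1.430, a0=13.530; τ=−ln(0.2466)/13.530=0.103 → t=0.242; u2·a0=0.0074·13.530=0.100 ≤ a1=2.739 → R1 fires; M=12 Q=11 X=1
Draw 8: a1=2.739, a2=2.310, a3=3.201, a4=3.850, a5=1.430, a0=13.530; τ=−ln(0.0860)/13.530=0.181 → t=0.423; u2·a0=0.0463·13.530=0.626 ≤ a1=2.739 → R1 fires; M=14 Q=11 X=1
Draw 9: a1=2.739, a2=2.310, a3=3.201, a4=3.850, a5=1.430, a0=13.530; τ=−ln(0.1961)/13.530=0.120 → t=0.543; u2·a0=0.2259·13.530=3.056; a1=2.739 < 3.056 ≤ a1+a2=5.049 → R2 fires; M=15 Q=10 X=0
Draw 10: a1=2.490, a2=0.000, a3=0.000, a4=0.000, a5=1.300, a0=3.790; τ=−ln(0.4155)/3.790=0.232 → t=0.775; u2·a0=0.4810·3.790=1.823 ≤ a1=2.490 → R1 fires; M=17 Q=10 X=0
Draw 11: a1=2.490, a2=0.000, a3=0.000, a4=0.000, a5=1.300, a0=3.790; τ=−ln(0.8393)/3.790=0.046 → t=0.821; u2·a0=0.3115·3.790=1.181 ≤ a1=2.490 → R1 fires; M=19 Q=10 X=0
Draw 12: a1=2.490, a2=0.000, a3=0.000, a4=0.000, a5=1.300, a0=3.790; τ=−ln(0.0261)/3.790=0.962 → t=1.783; u2·a0=0.4637·3.790=1.757 ≤ a1=2.490 → R1 fires; M=21 Q=10 X=0
Draw 13: a1=2.490, a2=0.000, a3=0.000, a4=0.000, a5=1.300, a0=3.790; τ=−ln(0.0129)/3.790=1.148 → t=2.931; u2·a0=0.7089·3.790=2.687; a1+…+a4=2.490 < 2.687 ≤ a1+…+a5=3.790 → R5 fires; M=22 Q=10 X=0
Draw 14: a1=2.490, a2=0.000, a3=0.000, a4=0.000, a5=1.300, a0=3.790; τ=−ln(0.2261)/3.790=0.392 → t=3.324; u2·a0=0.5800·3.790=2.198 ≤ a1=2.490 → R1 fires; M=24 Q=10 X=0
Draw 15: a1=2.490, a2=0.000, a3=0.000, a4=0.000, a5=1.300, a0=3.790; τ=−ln(0.2408)/3.790=0.376 → t=3.699 > T=3.38: stop.
Read off X at T=3.38: 0

X at T = 0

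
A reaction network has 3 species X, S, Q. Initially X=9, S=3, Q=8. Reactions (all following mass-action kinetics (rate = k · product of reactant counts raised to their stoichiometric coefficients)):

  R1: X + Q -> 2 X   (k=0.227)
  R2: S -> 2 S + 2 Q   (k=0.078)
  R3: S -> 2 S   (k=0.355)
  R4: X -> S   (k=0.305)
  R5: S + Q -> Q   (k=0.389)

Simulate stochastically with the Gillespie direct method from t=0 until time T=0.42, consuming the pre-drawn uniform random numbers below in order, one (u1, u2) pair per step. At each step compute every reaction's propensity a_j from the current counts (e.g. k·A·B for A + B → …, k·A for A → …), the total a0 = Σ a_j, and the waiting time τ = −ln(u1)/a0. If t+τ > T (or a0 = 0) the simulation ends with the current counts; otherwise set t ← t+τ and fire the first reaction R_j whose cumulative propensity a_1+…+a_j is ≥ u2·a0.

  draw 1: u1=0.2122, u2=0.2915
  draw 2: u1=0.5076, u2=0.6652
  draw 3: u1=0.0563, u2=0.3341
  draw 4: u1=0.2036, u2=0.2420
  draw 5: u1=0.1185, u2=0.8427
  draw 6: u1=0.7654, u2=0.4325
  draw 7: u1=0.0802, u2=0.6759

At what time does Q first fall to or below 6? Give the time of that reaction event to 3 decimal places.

t=0.000: X=9 S=3 Q=8
Draw 1: a1=16.344, a2=0.234, a3=1.065, a4=2.745, a5=9.336, a0=29.724; τ=−ln(0.2122)/29.724=0.052 → t=0.052; u2·a0=0.2915·29.724=8.665 ≤ a1=16.344 → R1 fires; X=10 S=3 Q=7
Draw 2: a1=15.890, a2=0.234, a3=1.065, a4=3.050, a5=8.169, a0=28.408; τ=−ln(0.5076)/28.408=0.024 → t=0.076; u2·a0=0.6652·28.408=18.897; a1+…+a3=17.189 < 18.897 ≤ a1+…+a4=20.239 → R4 fires; X=9 S=4 Q=7
Draw 3: a1=14.301, a2=0.312, a3=1.420, a4=2.745, a5=10.892, a0=29.670; τ=−ln(0.0563)/29.670=0.097 → t=0.173; u2·a0=0.3341·29.670=9.913 ≤ a1=14.301 → R1 fires; X=10 S=4 Q=6
Draw 4: a1=13.620, a2=0.312, a3=1.420, a4=3.050, a5=9.336, a0=27.738; τ=−ln(0.2036)/27.738=0.057 → t=0.230; u2·a0=0.2420·27.738=6.713 ≤ a1=13.620 → R1 fires; X=11 S=4 Q=5
Draw 5: a1=12.485, a2=0.312, a3=1.420, a4=3.355, a5=7.780, a0=25.352; τ=−ln(0.1185)/25.352=0.084 → t=0.315; u2·a0=0.8427·25.352=21.364; a1+…+a4=17.572 < 21.364 ≤ a1+…+a5=25.352 → R5 fires; X=11 S=3 Q=5
Draw 6: a1=12.485, a2=0.234, a3=1.065, a4=3.355, a5=5.835, a0=22.974; τ=−ln(0.7654)/22.974=0.012 → t=0.326; u2·a0=0.4325·22.974=9.936 ≤ a1=12.485 → R1 fires; X=12 S=3 Q=4
Draw 7: a1=10.896, a2=0.234, a3=1.065, a4=3.660, a5=4.668, a0=20.523; τ=−ln(0.0802)/20.523=0.123 → t=0.449 > T=0.42: stop.
Q first becomes ≤ 6 when it reaches 6 at the event at t=0.173.

Threshold first reached at t = 0.173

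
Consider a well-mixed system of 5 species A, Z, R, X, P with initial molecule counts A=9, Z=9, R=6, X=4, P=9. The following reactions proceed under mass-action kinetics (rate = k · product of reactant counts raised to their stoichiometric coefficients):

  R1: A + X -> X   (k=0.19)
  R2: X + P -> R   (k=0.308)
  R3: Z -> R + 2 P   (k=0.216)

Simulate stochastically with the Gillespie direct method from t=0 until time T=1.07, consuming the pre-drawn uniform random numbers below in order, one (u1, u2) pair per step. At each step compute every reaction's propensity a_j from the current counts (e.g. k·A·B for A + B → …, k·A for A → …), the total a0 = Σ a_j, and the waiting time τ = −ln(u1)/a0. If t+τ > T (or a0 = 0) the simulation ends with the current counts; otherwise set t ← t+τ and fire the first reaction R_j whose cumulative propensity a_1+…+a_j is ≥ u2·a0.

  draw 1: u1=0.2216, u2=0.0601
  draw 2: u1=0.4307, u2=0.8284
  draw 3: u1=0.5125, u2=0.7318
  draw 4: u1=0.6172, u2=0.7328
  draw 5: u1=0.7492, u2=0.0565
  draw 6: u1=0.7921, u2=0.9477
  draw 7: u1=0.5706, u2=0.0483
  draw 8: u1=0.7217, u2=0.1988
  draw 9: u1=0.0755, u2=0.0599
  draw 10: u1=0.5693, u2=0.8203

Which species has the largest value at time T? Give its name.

Dominant species at T: R

t=0.000: A=9 Z=9 R=6 X=4 P=9
Draw 1: a1=6.840, a2=11.088, a3=1.944, a0=19.872; τ=−ln(0.2216)/19.872=0.076 → t=0.076; u2·a0=0.0601·19.872=1.194 ≤ a1=6.840 → R1 fires; A=8 Z=9 R=6 X=4 P=9
Draw 2: a1=6.080, a2=11.088, a3=1.944, a0=19.112; τ=−ln(0.4307)/19.112=0.044 → t=0.120; u2·a0=0.8284·19.112=15.832; a1=6.080 < 15.832 ≤ a1+a2=17.168 → R2 fires; A=8 Z=9 R=7 X=3 P=8
Draw 3: a1=4.560, a2=7.392, a3=1.944, a0=13.896; τ=−ln(0.5125)/13.896=0.048 → t=0.168; u2·a0=0.7318·13.896=10.169; a1=4.560 < 10.169 ≤ a1+a2=11.952 → R2 fires; A=8 Z=9 R=8 X=2 P=7
Draw 4: a1=3.040, a2=4.312, a3=1.944, a0=9.296; τ=−ln(0.6172)/9.296=0.052 → t=0.220; u2·a0=0.7328·9.296=6.812; a1=3.040 < 6.812 ≤ a1+a2=7.352 → R2 fires; A=8 Z=9 R=9 X=1 P=6
Draw 5: a1=1.520, a2=1.848, a3=1.944, a0=5.312; τ=−ln(0.7492)/5.312=0.054 → t=0.274; u2·a0=0.0565·5.312=0.300 ≤ a1=1.520 → R1 fires; A=7 Z=9 R=9 X=1 P=6
Draw 6: a1=1.330, a2=1.848, a3=1.944, a0=5.122; τ=−ln(0.7921)/5.122=0.046 → t=0.320; u2·a0=0.9477·5.122=4.854; a1+a2=3.178 < 4.854 ≤ a1+…+a3=5.122 → R3 fires; A=7 Z=8 R=10 X=1 P=8
Draw 7: a1=1.330, a2=2.464, a3=1.728, a0=5.522; τ=−ln(0.5706)/5.522=0.102 → t=0.421; u2·a0=0.0483·5.522=0.267 ≤ a1=1.330 → R1 fires; A=6 Z=8 R=10 X=1 P=8
Draw 8: a1=1.140, a2=2.464, a3=1.728, a0=5.332; τ=−ln(0.7217)/5.332=0.061 → t=0.483; u2·a0=0.1988·5.332=1.060 ≤ a1=1.140 → R1 fires; A=5 Z=8 R=10 X=1 P=8
Draw 9: a1=0.950, a2=2.464, a3=1.728, a0=5.142; τ=−ln(0.0755)/5.142=0.502 → t=0.985; u2·a0=0.0599·5.142=0.308 ≤ a1=0.950 → R1 fires; A=4 Z=8 R=10 X=1 P=8
Draw 10: a1=0.760, a2=2.464, a3=1.728, a0=4.952; τ=−ln(0.5693)/4.952=0.114 → t=1.099 > T=1.07: stop.
At T=1.07: A=4 Z=8 R=10 X=1 P=8; the largest is R.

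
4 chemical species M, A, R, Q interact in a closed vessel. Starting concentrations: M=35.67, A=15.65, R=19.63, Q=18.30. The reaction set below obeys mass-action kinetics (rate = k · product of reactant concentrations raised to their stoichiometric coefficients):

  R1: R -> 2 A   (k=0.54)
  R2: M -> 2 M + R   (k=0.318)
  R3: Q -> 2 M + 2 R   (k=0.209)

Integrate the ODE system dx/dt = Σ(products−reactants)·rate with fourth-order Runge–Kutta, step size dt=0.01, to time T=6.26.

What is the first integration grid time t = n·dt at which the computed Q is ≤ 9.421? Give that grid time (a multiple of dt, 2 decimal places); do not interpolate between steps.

RK4 with dt=0.01: 626 steps to T=6.26. Trajectory (selected grid times):
t=0.00: M=35.67 A=15.65 R=19.63 Q=18.30
t=0.70: M=50.16 A=32.72 R=25.58 Q=15.81
t=1.39: M=67.22 A=54.11 R=31.95 Q=13.69
t=2.09: M=88.17 A=81.02 R=39.44 Q=11.82
t=2.78: M=113.36 A=113.62 R=48.34 Q=10.24
t=3.17: M=130.04 A=135.19 R=54.23 Q=9.43
t=3.18: M=130.49 A=135.78 R=54.39 Q=9.41
t=3.48: M=144.75 A=154.21 R=59.44 Q=8.84
t=4.17: M=182.93 A=203.38 R=73.03 Q=7.66
t=4.87: M=230.88 A=264.85 R=90.24 Q=6.61
t=5.56: M=289.52 A=339.71 R=111.45 Q=5.73
t=6.26: M=363.46 A=433.76 R=138.36 Q=4.95
Q(3.17)=9.434 > 9.421 but Q(3.18)=9.415 ≤ 9.421, so the first grid time is t=3.18.

Threshold first reached at t = 3.18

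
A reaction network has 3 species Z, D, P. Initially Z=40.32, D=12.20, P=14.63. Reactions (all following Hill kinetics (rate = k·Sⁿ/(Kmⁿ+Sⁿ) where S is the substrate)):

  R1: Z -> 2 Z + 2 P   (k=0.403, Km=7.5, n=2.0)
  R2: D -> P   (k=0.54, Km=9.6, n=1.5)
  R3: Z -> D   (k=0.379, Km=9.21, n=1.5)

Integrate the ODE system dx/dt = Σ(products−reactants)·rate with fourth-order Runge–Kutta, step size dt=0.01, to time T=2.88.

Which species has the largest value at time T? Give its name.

RK4 with dt=0.01: 288 steps to T=2.88. Trajectory (selected grid times):
t=0.00: Z=40.32 D=12.20 P=14.63
t=0.32: Z=40.34 D=12.21 P=14.98
t=0.64: Z=40.35 D=12.22 P=15.33
t=0.96: Z=40.37 D=12.22 P=15.68
t=1.28: Z=40.38 D=12.23 P=16.03
t=1.60: Z=40.40 D=12.24 P=16.39
t=1.92: Z=40.41 D=12.24 P=16.74
t=2.24: Z=40.43 D=12.25 P=17.09
t=2.56: Z=40.44 D=12.26 P=17.44
t=2.88: Z=40.46 D=12.27 P=17.79
At T=2.88: Z=40.46 D=12.27 P=17.79; the largest is Z.

Dominant species at T: Z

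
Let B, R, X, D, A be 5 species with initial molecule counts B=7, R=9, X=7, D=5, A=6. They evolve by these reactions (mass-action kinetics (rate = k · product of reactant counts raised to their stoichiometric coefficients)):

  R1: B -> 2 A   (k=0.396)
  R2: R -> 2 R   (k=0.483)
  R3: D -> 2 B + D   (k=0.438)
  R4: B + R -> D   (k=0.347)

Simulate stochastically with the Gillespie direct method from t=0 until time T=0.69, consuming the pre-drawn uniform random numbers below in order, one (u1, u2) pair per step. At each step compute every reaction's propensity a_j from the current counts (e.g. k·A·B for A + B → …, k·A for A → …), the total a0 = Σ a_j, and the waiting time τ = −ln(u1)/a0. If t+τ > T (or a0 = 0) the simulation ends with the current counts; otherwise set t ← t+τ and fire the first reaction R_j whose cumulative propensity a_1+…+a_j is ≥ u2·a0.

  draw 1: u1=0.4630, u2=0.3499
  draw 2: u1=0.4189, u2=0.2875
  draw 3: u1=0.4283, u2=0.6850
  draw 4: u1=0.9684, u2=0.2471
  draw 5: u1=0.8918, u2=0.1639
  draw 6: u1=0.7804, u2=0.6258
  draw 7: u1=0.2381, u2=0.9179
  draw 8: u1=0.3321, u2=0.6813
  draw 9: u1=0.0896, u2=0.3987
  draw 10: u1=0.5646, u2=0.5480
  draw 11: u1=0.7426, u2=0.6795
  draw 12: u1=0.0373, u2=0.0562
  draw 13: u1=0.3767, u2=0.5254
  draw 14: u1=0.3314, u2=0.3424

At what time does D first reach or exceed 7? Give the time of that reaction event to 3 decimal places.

Threshold first reached at t = 0.085

t=0.000: B=7 R=9 X=7 D=5 A=6
Draw 1: a1=2.772, a2=4.347, a3=2.190, a4=21.861, a0=31.170; τ=−ln(0.4630)/31.170=0.025 → t=0.025; u2·a0=0.3499·31.170=10.906; a1+…+a3=9.309 < 10.906 ≤ a1+…+a4=31.170 → R4 fires; B=6 R=8 X=7 D=6 A=6
Draw 2: a1=2.376, a2=3.864, a3=2.628, a4=16.656, a0=25.524; τ=−ln(0.4189)/25.524=0.034 → t=0.059; u2·a0=0.2875·25.524=7.338; a1+a2=6.240 < 7.338 ≤ a1+…+a3=8.868 → R3 fires; B=8 R=8 X=7 D=6 A=6
Draw 3: a1=3.168, a2=3.864, a3=2.628, a4=22.208, a0=31.868; τ=−ln(0.4283)/31.868=0.027 → t=0.085; u2·a0=0.6850·31.868=21.830; a1+…+a3=9.660 < 21.830 ≤ a1+…+a4=31.868 → R4 fires; B=7 R=7 X=7 D=7 A=6
Draw 4: a1=2.772, a2=3.381, a3=3.066, a4=17.003, a0=26.222; τ=−ln(0.9684)/26.222=0.001 → t=0.087; u2·a0=0.2471·26.222=6.479; a1+a2=6.153 < 6.479 ≤ a1+…+a3=9.219 → R3 fires; B=9 R=7 X=7 D=7 A=6
Draw 5: a1=3.564, a2=3.381, a3=3.066, a4=21.861, a0=31.872; τ=−ln(0.8918)/31.872=0.004 → t=0.090; u2·a0=0.1639·31.872=5.224; a1=3.564 < 5.224 ≤ a1+a2=6.945 → R2 fires; B=9 R=8 X=7 D=7 A=6
Draw 6: a1=3.564, a2=3.864, a3=3.066, a4=24.984, a0=35.478; τ=−ln(0.7804)/35.478=0.007 → t=0.097; u2·a0=0.6258·35.478=22.202; a1+…+a3=10.494 < 22.202 ≤ a1+…+a4=35.478 → R4 fires; B=8 R=7 X=7 D=8 A=6
Draw 7: a1=3.168, a2=3.381, a3=3.504, a4=19.432, a0=29.485; τ=−ln(0.2381)/29.485=0.049 → t=0.146; u2·a0=0.9179·29.485=27.064; a1+…+a3=10.053 < 27.064 ≤ a1+…+a4=29.485 → R4 fires; B=7 R=6 X=7 D=9 A=6
Draw 8: a1=2.772, a2=2.898, a3=3.942, a4=14.574, a0=24.186; τ=−ln(0.3321)/24.186=0.046 → t=0.191; u2·a0=0.6813·24.186=16.478; a1+…+a3=9.612 < 16.478 ≤ a1+…+a4=24.186 → R4 fires; B=6 R=5 X=7 D=10 A=6
Draw 9: a1=2.376, a2=2.415, a3=4.380, a4=10.410, a0=19.581; τ=−ln(0.0896)/19.581=0.123 → t=0.315; u2·a0=0.3987·19.581=7.807; a1+a2=4.791 < 7.807 ≤ a1+…+a3=9.171 → R3 fires; B=8 R=5 X=7 D=10 A=6
Draw 10: a1=3.168, a2=2.415, a3=4.380, a4=13.880, a0=23.843; τ=−ln(0.5646)/23.843=0.024 → t=0.339; u2·a0=0.5480·23.843=13.066; a1+…+a3=9.963 < 13.066 ≤ a1+…+a4=23.843 → R4 fires; B=7 R=4 X=7 D=11 A=6
Draw 11: a1=2.772, a2=1.932, a3=4.818, a4=9.716, a0=19.238; τ=−ln(0.7426)/19.238=0.015 → t=0.354; u2·a0=0.6795·19.238=13.072; a1+…+a3=9.522 < 13.072 ≤ a1+…+a4=19.238 → R4 fires; B=6 R=3 X=7 D=12 A=6
Draw 12: a1=2.376, a2=1.449, a3=5.256, a4=6.246, a0=15.327; τ=−ln(0.0373)/15.327=0.215 → t=0.569; u2·a0=0.0562·15.327=0.861 ≤ a1=2.376 → R1 fires; B=5 R=3 X=7 D=12 A=8
Draw 13: a1=1.980, a2=1.449, a3=5.256, a4=5.205, a0=13.890; τ=−ln(0.3767)/13.890=0.070 → t=0.639; u2·a0=0.5254·13.890=7.298; a1+a2=3.429 < 7.298 ≤ a1+…+a3=8.685 → R3 fires; B=7 R=3 X=7 D=12 A=8
Draw 14: a1=2.772, a2=1.449, a3=5.256, a4=7.287, a0=16.764; τ=−ln(0.3314)/16.764=0.066 → t=0.705 > T=0.69: stop.
D first becomes ≥ 7 when it reaches 7 at the event at t=0.085.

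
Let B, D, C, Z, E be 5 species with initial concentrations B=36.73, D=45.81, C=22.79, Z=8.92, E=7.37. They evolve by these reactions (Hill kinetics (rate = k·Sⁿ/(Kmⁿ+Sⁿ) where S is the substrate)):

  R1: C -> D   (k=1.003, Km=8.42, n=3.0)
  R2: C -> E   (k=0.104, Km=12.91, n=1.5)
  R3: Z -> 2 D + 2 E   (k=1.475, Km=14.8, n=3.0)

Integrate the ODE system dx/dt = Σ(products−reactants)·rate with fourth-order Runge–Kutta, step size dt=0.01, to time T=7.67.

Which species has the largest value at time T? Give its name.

Dominant species at T: D

RK4 with dt=0.01: 767 steps to T=7.67. Trajectory (selected grid times):
t=0.00: B=36.73 D=45.81 C=22.79 Z=8.92 E=7.37
t=0.85: B=36.73 D=47.06 C=21.92 Z=8.70 E=7.87
t=1.70: B=36.73 D=48.27 C=21.05 Z=8.50 E=8.34
t=2.56: B=36.73 D=49.47 C=20.19 Z=8.30 E=8.79
t=3.41: B=36.73 D=50.63 C=19.34 Z=8.12 E=9.21
t=4.26: B=36.73 D=51.76 C=18.50 Z=7.94 E=9.62
t=5.11: B=36.73 D=52.86 C=17.67 Z=7.78 E=10.00
t=5.97: B=36.73 D=53.94 C=16.84 Z=7.62 E=10.37
t=6.82: B=36.73 D=54.99 C=16.04 Z=7.48 E=10.71
t=7.67: B=36.73 D=56.01 C=15.25 Z=7.34 E=11.04
At T=7.67: B=36.73 D=56.01 C=15.25 Z=7.34 E=11.04; the largest is D.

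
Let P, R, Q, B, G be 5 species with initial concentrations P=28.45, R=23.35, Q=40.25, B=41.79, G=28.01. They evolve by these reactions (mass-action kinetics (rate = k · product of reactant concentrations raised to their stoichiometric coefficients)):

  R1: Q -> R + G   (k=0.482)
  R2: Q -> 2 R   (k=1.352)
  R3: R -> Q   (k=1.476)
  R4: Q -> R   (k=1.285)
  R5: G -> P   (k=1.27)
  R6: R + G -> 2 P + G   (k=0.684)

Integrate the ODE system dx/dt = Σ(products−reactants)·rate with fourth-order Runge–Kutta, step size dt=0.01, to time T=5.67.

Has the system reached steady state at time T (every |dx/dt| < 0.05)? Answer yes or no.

RK4 with dt=0.01: 567 steps to T=5.67. Trajectory (selected grid times):
t=0.00: P=28.45 R=23.35 Q=40.25 B=41.79 G=28.01
t=0.63: P=185.28 R=3.13 Q=7.74 B=41.79 G=16.29
t=1.26: P=216.82 R=1.38 Q=1.83 B=41.79 G=8.08
t=1.89: P=226.71 R=0.82 Q=0.65 B=41.79 G=3.84
t=2.52: P=230.58 R=0.66 Q=0.37 B=41.79 G=1.82
t=3.15: P=232.34 R=0.64 Q=0.31 B=41.79 G=0.89
t=3.78: P=233.23 R=0.72 Q=0.32 B=41.79 G=0.46
t=4.41: P=233.76 R=0.84 Q=0.37 B=41.79 G=0.28
t=5.04: P=234.14 R=1.02 Q=0.44 B=41.79 G=0.21
t=5.67: P=234.49 R=1.24 Q=0.53 B=41.79 G=0.20
Rates at T: R1=0.2572, R2=0.7215, R3=1.8305, R4=0.6857, R5=0.2510, R6=0.1677
dx/dt at T (Σ net stoichiometry × rate): P=+0.5863, R=+0.3877, Q=+0.1661, B=+0.0000, G=+0.0062
Largest |dx/dt| is |+0.5863| (P) ≥ 0.05 → not steady.

Steady state at T: no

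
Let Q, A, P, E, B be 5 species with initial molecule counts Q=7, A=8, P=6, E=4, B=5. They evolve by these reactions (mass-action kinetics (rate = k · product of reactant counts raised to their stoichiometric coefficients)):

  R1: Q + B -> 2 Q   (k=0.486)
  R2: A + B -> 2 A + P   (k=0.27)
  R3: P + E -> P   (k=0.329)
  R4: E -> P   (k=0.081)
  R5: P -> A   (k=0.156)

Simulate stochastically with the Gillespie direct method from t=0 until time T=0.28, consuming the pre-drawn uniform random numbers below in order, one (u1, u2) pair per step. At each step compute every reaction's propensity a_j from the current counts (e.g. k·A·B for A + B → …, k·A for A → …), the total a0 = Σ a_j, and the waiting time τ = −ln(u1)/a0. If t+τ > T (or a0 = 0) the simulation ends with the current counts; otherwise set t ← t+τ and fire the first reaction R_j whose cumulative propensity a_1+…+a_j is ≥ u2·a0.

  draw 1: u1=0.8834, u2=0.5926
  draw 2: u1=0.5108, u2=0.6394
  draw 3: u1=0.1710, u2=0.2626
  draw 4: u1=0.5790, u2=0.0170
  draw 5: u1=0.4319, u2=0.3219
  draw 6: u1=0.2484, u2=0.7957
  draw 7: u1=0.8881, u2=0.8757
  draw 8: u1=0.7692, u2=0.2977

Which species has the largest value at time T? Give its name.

t=0.000: Q=7 A=8 P=6 E=4 B=5
Draw 1: a1=17.010, a2=10.800, a3=7.896, a4=0.324, a5=0.936, a0=36.966; τ=−ln(0.8834)/36.966=0.003 → t=0.003; u2·a0=0.5926·36.966=21.906; a1=17.010 < 21.906 ≤ a1+a2=27.810 → R2 fires; Q=7 A=9 P=7 E=4 B=4
Draw 2: a1=13.608, a2=9.720, a3=9.212, a4=0.324, a5=1.092, a0=33.956; τ=−ln(0.5108)/33.956=0.020 → t=0.023; u2·a0=0.6394·33.956=21.711; a1=13.608 < 21.711 ≤ a1+a2=23.328 → R2 fires; Q=7 A=10 P=8 E=4 B=3
Draw 3: a1=10.206, a2=8.100, a3=10.528, a4=0.324, a5=1.248, a0=30.406; τ=−ln(0.1710)/30.406=0.058 → t=0.081; u2·a0=0.2626·30.406=7.985 ≤ a1=10.206 → R1 fires; Q=8 A=10 P=8 E=4 B=2
Draw 4: a1=7.776, a2=5.400, a3=10.528, a4=0.324, a5=1.248, a0=25.276; τ=−ln(0.5790)/25.276=0.022 → t=0.103; u2·a0=0.0170·25.276=0.430 ≤ a1=7.776 → R1 fires; Q=9 A=10 P=8 E=4 B=1
Draw 5: a1=4.374, a2=2.700, a3=10.528, a4=0.324, a5=1.248, a0=19.174; τ=−ln(0.4319)/19.174=0.044 → t=0.147; u2·a0=0.3219·19.174=6.172; a1=4.374 < 6.172 ≤ a1+a2=7.074 → R2 fires; Q=9 A=11 P=9 E=4 B=0
Draw 6: a1=0.000, a2=0.000, a3=11.844, a4=0.324, a5=1.404, a0=13.572; τ=−ln(0.2484)/13.572=0.103 → t=0.249; u2·a0=0.7957·13.572=10.799; a1+a2=0.000 < 10.799 ≤ a1+…+a3=11.844 → R3 fires; Q=9 A=11 P=9 E=3 B=0
Draw 7: a1=0.000, a2=0.000, a3=8.883, a4=0.243, a5=1.404, a0=10.530; τ=−ln(0.8881)/10.530=0.011 → t=0.261; u2·a0=0.8757·10.530=9.221; a1+…+a4=9.126 < 9.221 ≤ a1+…+a5=10.530 → R5 fires; Q=9 A=12 P=8 E=3 B=0
Draw 8: a1=0.000, a2=0.000, a3=7.896, a4=0.243, a5=1.248, a0=9.387; τ=−ln(0.7692)/9.387=0.028 → t=0.288 > T=0.28: stop.
At T=0.28: Q=9 A=12 P=8 E=3 B=0; the largest is A.

Dominant species at T: A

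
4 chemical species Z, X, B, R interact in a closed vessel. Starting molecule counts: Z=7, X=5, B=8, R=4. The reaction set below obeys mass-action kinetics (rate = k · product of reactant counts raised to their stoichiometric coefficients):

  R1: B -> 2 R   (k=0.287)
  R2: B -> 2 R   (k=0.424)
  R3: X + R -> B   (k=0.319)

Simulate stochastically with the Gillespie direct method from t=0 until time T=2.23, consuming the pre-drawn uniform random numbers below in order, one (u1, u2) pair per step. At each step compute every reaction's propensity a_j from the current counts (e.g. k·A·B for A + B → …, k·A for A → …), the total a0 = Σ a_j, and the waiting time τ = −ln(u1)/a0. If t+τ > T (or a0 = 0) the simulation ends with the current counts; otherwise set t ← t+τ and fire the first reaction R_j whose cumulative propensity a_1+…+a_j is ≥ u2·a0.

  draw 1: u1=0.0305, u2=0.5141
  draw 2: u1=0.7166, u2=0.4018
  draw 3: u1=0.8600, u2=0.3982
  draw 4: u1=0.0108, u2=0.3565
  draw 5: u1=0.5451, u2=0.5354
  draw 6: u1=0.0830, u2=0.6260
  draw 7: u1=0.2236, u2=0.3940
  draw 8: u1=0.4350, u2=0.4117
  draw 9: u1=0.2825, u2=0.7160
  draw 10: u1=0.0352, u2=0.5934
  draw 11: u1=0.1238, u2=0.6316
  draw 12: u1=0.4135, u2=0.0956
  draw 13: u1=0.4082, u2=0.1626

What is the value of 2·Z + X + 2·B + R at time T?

Check how each reaction changes W = 2·Z + X + 2·B + R (weight of products minus weight of reactants):
R1: B -> 2 R: (1·2) − (2·1) = 2 − 2 = 0
R2: B -> 2 R: (1·2) − (2·1) = 2 − 2 = 0
R3: X + R -> B: (2·1) − (1·1 + 1·1) = 2 − 2 = 0
Every reaction leaves W unchanged, so W is conserved and no simulation is needed: W(T) = W(0) = 2·7 + 5 + 2·8 + 4 = 39

Value at T = 39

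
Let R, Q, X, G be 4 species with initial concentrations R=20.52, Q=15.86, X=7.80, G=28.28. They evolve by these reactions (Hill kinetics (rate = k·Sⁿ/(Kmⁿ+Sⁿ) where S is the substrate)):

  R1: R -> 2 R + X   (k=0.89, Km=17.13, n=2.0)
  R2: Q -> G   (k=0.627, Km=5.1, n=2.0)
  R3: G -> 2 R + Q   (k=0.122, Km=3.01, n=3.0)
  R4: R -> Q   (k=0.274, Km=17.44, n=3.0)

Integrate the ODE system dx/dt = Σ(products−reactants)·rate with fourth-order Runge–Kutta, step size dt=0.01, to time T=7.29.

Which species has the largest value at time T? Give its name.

Dominant species at T: G

RK4 with dt=0.01: 729 steps to T=7.29. Trajectory (selected grid times):
t=0.00: R=20.52 Q=15.86 X=7.80 G=28.28
t=0.81: R=21.01 Q=15.64 X=8.23 G=28.64
t=1.62: R=21.50 Q=15.42 X=8.67 G=29.00
t=2.43: R=21.99 Q=15.21 X=9.11 G=29.36
t=3.24: R=22.49 Q=15.00 X=9.56 G=29.72
t=4.05: R=23.00 Q=14.80 X=10.02 G=30.07
t=4.86: R=23.51 Q=14.60 X=10.49 G=30.43
t=5.67: R=24.02 Q=14.41 X=10.96 G=30.78
t=6.48: R=24.54 Q=14.22 X=11.45 G=31.13
t=7.29: R=25.06 Q=14.03 X=11.93 G=31.48
At T=7.29: R=25.06 Q=14.03 X=11.93 G=31.48; the largest is G.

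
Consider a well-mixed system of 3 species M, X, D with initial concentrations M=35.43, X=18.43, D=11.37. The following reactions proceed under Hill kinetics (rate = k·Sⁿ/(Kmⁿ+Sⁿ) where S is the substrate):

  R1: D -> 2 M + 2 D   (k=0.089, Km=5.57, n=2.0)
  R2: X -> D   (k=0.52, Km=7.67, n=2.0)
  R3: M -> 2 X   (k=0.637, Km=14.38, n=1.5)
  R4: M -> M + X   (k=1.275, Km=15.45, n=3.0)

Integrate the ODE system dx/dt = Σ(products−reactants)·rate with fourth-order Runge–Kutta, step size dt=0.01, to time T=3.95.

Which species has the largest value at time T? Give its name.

RK4 with dt=0.01: 395 steps to T=3.95. Trajectory (selected grid times):
t=0.00: M=35.43 X=18.43 D=11.37
t=0.44: M=35.27 X=19.20 D=11.60
t=0.88: M=35.11 X=19.96 D=11.83
t=1.32: M=34.95 X=20.72 D=12.06
t=1.76: M=34.80 X=21.48 D=12.30
t=2.19: M=34.65 X=22.21 D=12.53
t=2.63: M=34.49 X=22.97 D=12.76
t=3.07: M=34.34 X=23.72 D=13.00
t=3.51: M=34.18 X=24.46 D=13.24
t=3.95: M=34.03 X=25.21 D=13.49
At T=3.95: M=34.03 X=25.21 D=13.49; the largest is M.

Dominant species at T: M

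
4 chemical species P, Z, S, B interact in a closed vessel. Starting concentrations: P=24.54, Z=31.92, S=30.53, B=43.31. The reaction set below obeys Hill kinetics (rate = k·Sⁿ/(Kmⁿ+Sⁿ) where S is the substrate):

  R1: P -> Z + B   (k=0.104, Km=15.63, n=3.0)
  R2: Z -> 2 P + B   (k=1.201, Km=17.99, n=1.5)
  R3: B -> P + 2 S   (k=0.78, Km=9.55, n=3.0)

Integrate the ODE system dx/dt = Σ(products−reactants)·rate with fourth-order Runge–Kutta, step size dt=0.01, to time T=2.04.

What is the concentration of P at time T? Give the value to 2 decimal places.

P at T = 29.34

RK4 with dt=0.01: 204 steps to T=2.04. Trajectory (selected grid times):
t=0.00: P=24.54 Z=31.92 S=30.53 B=43.31
t=0.23: P=25.09 Z=31.75 S=30.88 B=43.35
t=0.45: P=25.61 Z=31.58 S=31.22 B=43.38
t=0.68: P=26.15 Z=31.41 S=31.58 B=43.41
t=0.91: P=26.69 Z=31.23 S=31.93 B=43.45
t=1.13: P=27.21 Z=31.07 S=32.27 B=43.48
t=1.36: P=27.75 Z=30.90 S=32.63 B=43.52
t=1.59: P=28.29 Z=30.73 S=32.98 B=43.55
t=1.81: P=28.81 Z=30.56 S=33.32 B=43.58
t=2.04: P=29.34 Z=30.39 S=33.68 B=43.62
Read off P at T=2.04: 29.34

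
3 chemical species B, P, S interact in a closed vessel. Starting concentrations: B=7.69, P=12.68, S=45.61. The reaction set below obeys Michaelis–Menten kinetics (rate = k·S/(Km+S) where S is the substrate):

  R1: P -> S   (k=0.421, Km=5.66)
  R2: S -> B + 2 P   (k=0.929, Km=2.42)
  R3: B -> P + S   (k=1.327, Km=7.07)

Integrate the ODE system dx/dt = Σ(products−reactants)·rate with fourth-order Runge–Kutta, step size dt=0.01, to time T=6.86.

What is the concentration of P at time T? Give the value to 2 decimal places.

RK4 with dt=0.01: 686 steps to T=6.86. Trajectory (selected grid times):
t=0.00: B=7.69 P=12.68 S=45.61
t=0.76: B=7.83 P=14.32 S=45.69
t=1.52: B=7.97 P=15.96 S=45.79
t=2.29: B=8.11 P=17.62 S=45.89
t=3.05: B=8.24 P=19.26 S=46.01
t=3.81: B=8.36 P=20.90 S=46.13
t=4.57: B=8.49 P=22.53 S=46.26
t=5.34: B=8.61 P=24.19 S=46.40
t=6.10: B=8.72 P=25.83 S=46.55
t=6.86: B=8.83 P=27.47 S=46.70
Read off P at T=6.86: 27.47

P at T = 27.47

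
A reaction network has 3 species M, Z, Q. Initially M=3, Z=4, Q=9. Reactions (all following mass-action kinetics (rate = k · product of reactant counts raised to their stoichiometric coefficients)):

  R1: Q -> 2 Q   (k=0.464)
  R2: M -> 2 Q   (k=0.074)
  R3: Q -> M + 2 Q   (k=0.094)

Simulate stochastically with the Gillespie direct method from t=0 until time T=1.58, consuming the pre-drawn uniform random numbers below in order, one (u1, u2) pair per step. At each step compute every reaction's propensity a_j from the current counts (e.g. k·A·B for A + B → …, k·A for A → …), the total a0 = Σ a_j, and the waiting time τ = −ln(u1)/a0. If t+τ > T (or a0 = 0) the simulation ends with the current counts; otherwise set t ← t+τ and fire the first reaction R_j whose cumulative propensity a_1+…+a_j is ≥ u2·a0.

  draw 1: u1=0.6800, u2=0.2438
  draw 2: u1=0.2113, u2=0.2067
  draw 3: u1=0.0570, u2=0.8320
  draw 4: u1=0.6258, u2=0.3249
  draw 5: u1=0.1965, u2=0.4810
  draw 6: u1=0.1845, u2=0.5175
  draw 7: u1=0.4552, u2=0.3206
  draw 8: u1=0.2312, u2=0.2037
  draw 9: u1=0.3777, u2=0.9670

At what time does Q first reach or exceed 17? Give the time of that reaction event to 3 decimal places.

Threshold first reached at t = 1.345

t=0.000: M=3 Z=4 Q=9
Draw 1: a1=4.176, a2=0.222, a3=0.846, a0=5.244; τ=−ln(0.6800)/5.244=0.074 → t=0.074; u2·a0=0.2438·5.244=1.278 ≤ a1=4.176 → R1 fires; M=3 Z=4 Q=10
Draw 2: a1=4.640, a2=0.222, a3=0.940, a0=5.802; τ=−ln(0.2113)/5.802=0.268 → t=0.341; u2·a0=0.2067·5.802=1.199 ≤ a1=4.640 → R1 fires; M=3 Z=4 Q=11
Draw 3: a1=5.104, a2=0.222, a3=1.034, a0=6.360; τ=−ln(0.0570)/6.360=0.450 → t=0.792; u2·a0=0.8320·6.360=5.292; a1=5.104 < 5.292 ≤ a1+a2=5.326 → R2 fires; M=2 Z=4 Q=13
Draw 4: a1=6.032, a2=0.148, a3=1.222, a0=7.402; τ=−ln(0.6258)/7.402=0.063 → t=0.855; u2·a0=0.3249·7.402=2.405 ≤ a1=6.032 → R1 fires; M=2 Z=4 Q=14
Draw 5: a1=6.496, a2=0.148, a3=1.316, a0=7.960; τ=−ln(0.1965)/7.960=0.204 → t=1.060; u2·a0=0.4810·7.960=3.829 ≤ a1=6.496 → R1 fires; M=2 Z=4 Q=15
Draw 6: a1=6.960, a2=0.148, a3=1.410, a0=8.518; τ=−ln(0.1845)/8.518=0.198 → t=1.258; u2·a0=0.5175·8.518=4.408 ≤ a1=6.960 → R1 fires; M=2 Z=4 Q=16
Draw 7: a1=7.424, a2=0.148, a3=1.504, a0=9.076; τ=−ln(0.4552)/9.076=0.087 → t=1.345; u2·a0=0.3206·9.076=2.910 ≤ a1=7.424 → R1 fires; M=2 Z=4 Q=17
Draw 8: a1=7.888, a2=0.148, a3=1.598, a0=9.634; τ=−ln(0.2312)/9.634=0.152 → t=1.497; u2·a0=0.2037·9.634=1.962 ≤ a1=7.888 → R1 fires; M=2 Z=4 Q=18
Draw 9: a1=8.352, a2=0.148, a3=1.692, a0=10.192; τ=−ln(0.3777)/10.192=0.096 → t=1.592 > T=1.58: stop.
Q first becomes ≥ 17 when it reaches 17 at the event at t=1.345.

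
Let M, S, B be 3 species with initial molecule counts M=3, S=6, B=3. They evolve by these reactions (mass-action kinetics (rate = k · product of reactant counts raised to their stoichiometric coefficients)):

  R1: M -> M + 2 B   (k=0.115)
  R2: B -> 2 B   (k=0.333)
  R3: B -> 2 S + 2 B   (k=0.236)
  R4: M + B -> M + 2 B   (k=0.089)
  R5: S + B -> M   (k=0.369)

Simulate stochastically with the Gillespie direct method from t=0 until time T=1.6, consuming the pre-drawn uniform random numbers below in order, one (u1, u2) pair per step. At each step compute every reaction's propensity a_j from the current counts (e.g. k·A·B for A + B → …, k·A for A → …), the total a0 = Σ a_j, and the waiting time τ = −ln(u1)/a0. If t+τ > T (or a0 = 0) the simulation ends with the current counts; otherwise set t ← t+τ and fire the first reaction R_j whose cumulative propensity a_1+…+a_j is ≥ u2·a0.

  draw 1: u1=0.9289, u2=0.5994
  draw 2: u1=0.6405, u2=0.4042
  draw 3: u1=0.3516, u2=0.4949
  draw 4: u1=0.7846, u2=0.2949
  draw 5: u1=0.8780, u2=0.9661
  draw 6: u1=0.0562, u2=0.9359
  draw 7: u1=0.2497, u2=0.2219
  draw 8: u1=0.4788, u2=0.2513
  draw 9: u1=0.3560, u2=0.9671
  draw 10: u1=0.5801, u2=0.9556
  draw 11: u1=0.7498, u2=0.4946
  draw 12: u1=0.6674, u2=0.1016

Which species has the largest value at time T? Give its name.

Dominant species at T: M

t=0.000: M=3 S=6 B=3
Draw 1: a1=0.345, a2=0.999, a3=0.708, a4=0.801, a5=6.642, a0=9.495; τ=−ln(0.9289)/9.495=0.008 → t=0.008; u2·a0=0.5994·9.495=5.691; a1+…+a4=2.853 < 5.691 ≤ a1+…+a5=9.495 → R5 fires; M=4 S=5 B=2
Draw 2: a1=0.460, a2=0.666, a3=0.472, a4=0.712, a5=3.690, a0=6.000; τ=−ln(0.6405)/6.000=0.074 → t=0.082; u2·a0=0.4042·6.000=2.425; a1+…+a4=2.310 < 2.425 ≤ a1+…+a5=6.000 → R5 fires; M=5 S=4 B=1
Draw 3: a1=0.575, a2=0.333, a3=0.236, a4=0.445, a5=1.476, a0=3.065; τ=−ln(0.3516)/3.065=0.341 → t=0.423; u2·a0=0.4949·3.065=1.517; a1+…+a3=1.144 < 1.517 ≤ a1+…+a4=1.589 → R4 fires; M=5 S=4 B=2
Draw 4: a1=0.575, a2=0.666, a3=0.472, a4=0.890, a5=2.952, a0=5.555; τ=−ln(0.7846)/5.555=0.044 → t=0.467; u2·a0=0.2949·5.555=1.638; a1+a2=1.241 < 1.638 ≤ a1+…+a3=1.713 → R3 fires; M=5 S=6 B=3
Draw 5: a1=0.575, a2=0.999, a3=0.708, a4=1.335, a5=6.642, a0=10.259; τ=−ln(0.8780)/10.259=0.013 → t=0.479; u2·a0=0.9661·10.259=9.911; a1+…+a4=3.617 < 9.911 ≤ a1+…+a5=10.259 → R5 fires; M=6 S=5 B=2
Draw 6: a1=0.690, a2=0.666, a3=0.472, a4=1.068, a5=3.690, a0=6.586; τ=−ln(0.0562)/6.586=0.437 → t=0.917; u2·a0=0.9359·6.586=6.164; a1+…+a4=2.896 < 6.164 ≤ a1+…+a5=6.586 → R5 fires; M=7 S=4 B=1
Draw 7: a1=0.805, a2=0.333, a3=0.236, a4=0.623, a5=1.476, a0=3.473; τ=−ln(0.2497)/3.473=0.400 → t=1.316; u2·a0=0.2219·3.473=0.771 ≤ a1=0.805 → R1 fires; M=7 S=4 B=3
Draw 8: a1=0.805, a2=0.999, a3=0.708, a4=1.869, a5=4.428, a0=8.809; τ=−ln(0.4788)/8.809=0.084 → t=1.400; u2·a0=0.2513·8.809=2.214; a1+a2=1.804 < 2.214 ≤ a1+…+a3=2.512 → R3 fires; M=7 S=6 B=4
Draw 9: a1=0.805, a2=1.332, a3=0.944, a4=2.492, a5=8.856, a0=14.429; τ=−ln(0.3560)/14.429=0.072 → t=1.471; u2·a0=0.9671·14.429=13.954; a1+…+a4=5.573 < 13.954 ≤ a1+…+a5=14.429 → R5 fires; M=8 S=5 B=3
Draw 10: a1=0.920, a2=0.999, a3=0.708, a4=2.136, a5=5.535, a0=10.298; τ=−ln(0.5801)/10.298=0.053 → t=1.524; u2·a0=0.9556·10.298=9.841; a1+…+a4=4.763 < 9.841 ≤ a1+…+a5=10.298 → R5 fires; M=9 S=4 B=2
Draw 11: a1=1.035, a2=0.666, a3=0.472, a4=1.602, a5=2.952, a0=6.727; τ=−ln(0.7498)/6.727=0.043 → t=1.567; u2·a0=0.4946·6.727=3.327; a1+…+a3=2.173 < 3.327 ≤ a1+…+a4=3.775 → R4 fires; M=9 S=4 B=3
Draw 12: a1=1.035, a2=0.999, a3=0.708, a4=2.403, a5=4.428, a0=9.573; τ=−ln(0.6674)/9.573=0.042 → t=1.609 > T=1.6: stop.
At T=1.6: M=9 S=4 B=3; the largest is M.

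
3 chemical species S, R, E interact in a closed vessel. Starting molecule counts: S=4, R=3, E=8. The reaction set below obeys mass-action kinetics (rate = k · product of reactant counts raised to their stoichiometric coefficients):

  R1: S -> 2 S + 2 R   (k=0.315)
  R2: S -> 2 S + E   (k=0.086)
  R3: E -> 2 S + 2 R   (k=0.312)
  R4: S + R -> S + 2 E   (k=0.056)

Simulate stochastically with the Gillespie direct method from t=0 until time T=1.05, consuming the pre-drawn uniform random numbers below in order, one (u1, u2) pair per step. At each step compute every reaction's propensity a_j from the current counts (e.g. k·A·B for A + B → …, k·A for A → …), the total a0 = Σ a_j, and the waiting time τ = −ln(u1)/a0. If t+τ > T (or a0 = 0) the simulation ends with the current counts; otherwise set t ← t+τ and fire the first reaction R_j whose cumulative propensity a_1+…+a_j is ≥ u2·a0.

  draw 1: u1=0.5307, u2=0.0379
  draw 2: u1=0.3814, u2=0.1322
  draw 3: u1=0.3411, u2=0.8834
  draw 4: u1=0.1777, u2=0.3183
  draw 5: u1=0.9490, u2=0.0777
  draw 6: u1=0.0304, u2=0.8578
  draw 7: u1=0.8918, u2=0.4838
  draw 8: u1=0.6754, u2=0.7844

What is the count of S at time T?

t=0.000: S=4 R=3 E=8
Draw 1: a1=1.260, a2=0.344, a3=2.496, a4=0.672, a0=4.772; τ=−ln(0.5307)/4.772=0.133 → t=0.133; u2·a0=0.0379·4.772=0.181 ≤ a1=1.260 → R1 fires; S=5 R=5 E=8
Draw 2: a1=1.575, a2=0.430, a3=2.496, a4=1.400, a0=5.901; τ=−ln(0.3814)/5.901=0.163 → t=0.296; u2·a0=0.1322·5.901=0.780 ≤ a1=1.575 → R1 fires; S=6 R=7 E=8
Draw 3: a1=1.890, a2=0.516, a3=2.496, a4=2.352, a0=7.254; τ=−ln(0.3411)/7.254=0.148 → t=0.444; u2·a0=0.8834·7.254=6.408; a1+…+a3=4.902 < 6.408 ≤ a1+…+a4=7.254 → R4 fires; S=6 R=6 E=10
Draw 4: a1=1.890, a2=0.516, a3=3.120, a4=2.016, a0=7.542; τ=−ln(0.1777)/7.542=0.229 → t=0.673; u2·a0=0.3183·7.542=2.401; a1=1.890 < 2.401 ≤ a1+a2=2.406 → R2 fires; S=7 R=6 E=11
Draw 5: a1=2.205, a2=0.602, a3=3.432, a4=2.352, a0=8.591; τ=−ln(0.9490)/8.591=0.006 → t=0.680; u2·a0=0.0777·8.591=0.668 ≤ a1=2.205 → R1 fires; S=8 R=8 E=11
Draw 6: a1=2.520, a2=0.688, a3=3.432, a4=3.584, a0=10.224; τ=−ln(0.0304)/10.224=0.342 → t=1.021; u2·a0=0.8578·10.224=8.770; a1+…+a3=6.640 < 8.770 ≤ a1+…+a4=10.224 → R4 fires; S=8 R=7 E=13
Draw 7: a1=2.520, a2=0.688, a3=4.056, a4=3.136, a0=10.400; τ=−ln(0.8918)/10.400=0.011 → t=1.032; u2·a0=0.4838·10.400=5.032; a1+a2=3.208 < 5.032 ≤ a1+…+a3=7.264 → R3 fires; S=10 R=9 E=12
Draw 8: a1=3.150, a2=0.860, a3=3.744, a4=5.040, a0=12.794; τ=−ln(0.6754)/12.794=0.031 → t=1.063 > T=1.05: stop.
Read off S at T=1.05: 10

S at T = 10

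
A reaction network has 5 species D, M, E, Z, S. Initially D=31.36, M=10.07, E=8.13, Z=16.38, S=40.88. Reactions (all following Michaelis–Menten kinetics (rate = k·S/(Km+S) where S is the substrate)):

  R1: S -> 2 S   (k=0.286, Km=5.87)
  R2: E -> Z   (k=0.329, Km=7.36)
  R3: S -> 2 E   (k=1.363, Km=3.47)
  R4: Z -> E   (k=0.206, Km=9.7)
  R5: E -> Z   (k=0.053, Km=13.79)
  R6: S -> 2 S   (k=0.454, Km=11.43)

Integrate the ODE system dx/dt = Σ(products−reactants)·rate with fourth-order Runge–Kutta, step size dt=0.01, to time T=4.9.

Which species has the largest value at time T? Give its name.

Dominant species at T: S

RK4 with dt=0.01: 490 steps to T=4.9. Trajectory (selected grid times):
t=0.00: D=31.36 M=10.07 E=8.13 Z=16.38 S=40.88
t=0.54: D=31.36 M=10.07 E=9.45 Z=16.42 S=40.53
t=1.09: D=31.36 M=10.07 E=10.78 Z=16.46 S=40.17
t=1.63: D=31.36 M=10.07 E=12.09 Z=16.51 S=39.82
t=2.18: D=31.36 M=10.07 E=13.41 Z=16.57 S=39.46
t=2.72: D=31.36 M=10.07 E=14.70 Z=16.63 S=39.11
t=3.27: D=31.36 M=10.07 E=16.01 Z=16.70 S=38.75
t=3.81: D=31.36 M=10.07 E=17.29 Z=16.77 S=38.40
t=4.36: D=31.36 M=10.07 E=18.59 Z=16.84 S=38.04
t=4.90: D=31.36 M=10.07 E=19.87 Z=16.91 S=37.69
At T=4.9: D=31.36 M=10.07 E=19.87 Z=16.91 S=37.69; the largest is S.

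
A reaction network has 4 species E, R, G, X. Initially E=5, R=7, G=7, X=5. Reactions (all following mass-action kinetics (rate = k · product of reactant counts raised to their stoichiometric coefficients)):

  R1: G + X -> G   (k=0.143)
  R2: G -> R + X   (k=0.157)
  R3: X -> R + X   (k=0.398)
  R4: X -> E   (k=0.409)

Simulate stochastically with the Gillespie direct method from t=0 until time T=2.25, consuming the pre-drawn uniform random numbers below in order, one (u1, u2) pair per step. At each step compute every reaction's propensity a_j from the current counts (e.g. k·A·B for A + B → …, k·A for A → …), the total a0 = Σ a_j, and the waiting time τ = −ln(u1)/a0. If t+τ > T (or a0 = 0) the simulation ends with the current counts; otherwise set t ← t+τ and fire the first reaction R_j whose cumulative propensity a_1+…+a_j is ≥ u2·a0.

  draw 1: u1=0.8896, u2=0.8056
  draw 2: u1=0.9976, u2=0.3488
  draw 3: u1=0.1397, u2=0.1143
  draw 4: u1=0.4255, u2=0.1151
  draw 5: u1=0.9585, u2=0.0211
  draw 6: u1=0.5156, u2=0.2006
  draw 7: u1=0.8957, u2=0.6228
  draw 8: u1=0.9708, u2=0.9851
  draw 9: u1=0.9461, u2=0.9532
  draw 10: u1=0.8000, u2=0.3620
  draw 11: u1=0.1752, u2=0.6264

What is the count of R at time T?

t=0.000: E=5 R=7 G=7 X=5
Draw 1: a1=5.005, a2=1.099, a3=1.990, a4=2.045, a0=10.139; τ=−ln(0.8896)/10.139=0.012 → t=0.012; u2·a0=0.8056·10.139=8.168; a1+…+a3=8.094 < 8.168 ≤ a1+…+a4=10.139 → R4 fires; E=6 R=7 G=7 X=4
Draw 2: a1=4.004, a2=1.099, a3=1.592, a4=1.636, a0=8.331; τ=−ln(0.9976)/8.331=0.000 → t=0.012; u2·a0=0.3488·8.331=2.906 ≤ a1=4.004 → R1 fires; E=6 R=7 G=7 X=3
Draw 3: a1=3.003, a2=1.099, a3=1.194, a4=1.227, a0=6.523; τ=−ln(0.1397)/6.523=0.302 → t=0.314; u2·a0=0.1143·6.523=0.746 ≤ a1=3.003 → R1 fires; E=6 R=7 G=7 X=2
Draw 4: a1=2.002, a2=1.099, a3=0.796, a4=0.818, a0=4.715; τ=−ln(0.4255)/4.715=0.181 → t=0.495; u2·a0=0.1151·4.715=0.543 ≤ a1=2.002 → R1 fires; E=6 R=7 G=7 X=1
Draw 5: a1=1.001, a2=1.099, a3=0.398, a4=0.409, a0=2.907; τ=−ln(0.9585)/2.907=0.015 → t=0.509; u2·a0=0.0211·2.907=0.061 ≤ a1=1.001 → R1 fires; E=6 R=7 G=7 X=0
Draw 6: a1=0.000, a2=1.099, a3=0.000, a4=0.000, a0=1.099; τ=−ln(0.5156)/1.099=0.603 → t=1.112; u2·a0=0.2006·1.099=0.220; a1=0.000 < 0.220 ≤ a1+a2=1.099 → R2 fires; E=6 R=8 G=6 X=1
Draw 7: a1=0.858, a2=0.942, a3=0.398, a4=0.409, a0=2.607; τ=−ln(0.8957)/2.607=0.042 → t=1.154; u2·a0=0.6228·2.607=1.624; a1=0.858 < 1.624 ≤ a1+a2=1.800 → R2 fires; E=6 R=9 G=5 X=2
Draw 8: a1=1.430, a2=0.785, a3=0.796, a4=0.818, a0=3.829; τ=−ln(0.9708)/3.829=0.008 → t=1.162; u2·a0=0.9851·3.829=3.772; a1+…+a3=3.011 < 3.772 ≤ a1+…+a4=3.829 → R4 fires; E=7 R=9 G=5 X=1
Draw 9: a1=0.715, a2=0.785, a3=0.398, a4=0.409, a0=2.307; τ=−ln(0.9461)/2.307=0.024 → t=1.186; u2·a0=0.9532·2.307=2.199; a1+…+a3=1.898 < 2.199 ≤ a1+…+a4=2.307 → R4 fires; E=8 R=9 G=5 X=0
Draw 10: a1=0.000, a2=0.785, a3=0.000, a4=0.000, a0=0.785; τ=−ln(0.8000)/0.785=0.284 → t=1.470; u2·a0=0.3620·0.785=0.284; a1=0.000 < 0.284 ≤ a1+a2=0.785 → R2 fires; E=8 R=10 G=4 X=1
Draw 11: a1=0.572, a2=0.628, a3=0.398, a4=0.409, a0=2.007; τ=−ln(0.1752)/2.007=0.868 → t=2.338 > T=2.25: stop.
Read off R at T=2.25: 10

R at T = 10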